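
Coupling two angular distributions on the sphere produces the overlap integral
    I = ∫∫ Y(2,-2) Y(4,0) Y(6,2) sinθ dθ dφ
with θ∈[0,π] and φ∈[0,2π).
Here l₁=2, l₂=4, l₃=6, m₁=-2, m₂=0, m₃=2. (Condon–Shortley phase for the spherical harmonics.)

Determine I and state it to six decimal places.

Rules hold: Σm=0, L=12 even, 2≤6≤6.
N = 5·9·13 = 585
Δ = 0!·4!·8!/13! = 1/6435
Racah Σ t=0..0: t=0:+1/2304 = 1/2304
⇒ 3j(2 4 6; 0 0 0)² = 5/143, sgn +1
Racah Σ t=0..0: t=0:+1/13824 = 1/13824
⇒ 3j(2 4 6; -2 0 2)² = 14/1287, sgn +1
4πI² = N·(3j₀)²·(3jₘ)² = 350/1573
I = +1·√(0.222505/4π) = 0.13306527

0.133065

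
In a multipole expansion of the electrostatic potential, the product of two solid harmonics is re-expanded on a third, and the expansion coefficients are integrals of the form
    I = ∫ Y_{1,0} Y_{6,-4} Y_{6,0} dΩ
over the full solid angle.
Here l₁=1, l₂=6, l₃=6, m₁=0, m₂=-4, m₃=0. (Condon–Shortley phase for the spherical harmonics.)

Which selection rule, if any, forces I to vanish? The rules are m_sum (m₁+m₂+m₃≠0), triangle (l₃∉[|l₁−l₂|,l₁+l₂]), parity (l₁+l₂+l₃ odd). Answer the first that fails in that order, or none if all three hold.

azimuthal sum: 0 − 4 + 0 = -4  ✗
5 ≤ 6 ≤ 7 (triangle on l)
L = 1 + 6 + 6 = 13 (odd)

m_sum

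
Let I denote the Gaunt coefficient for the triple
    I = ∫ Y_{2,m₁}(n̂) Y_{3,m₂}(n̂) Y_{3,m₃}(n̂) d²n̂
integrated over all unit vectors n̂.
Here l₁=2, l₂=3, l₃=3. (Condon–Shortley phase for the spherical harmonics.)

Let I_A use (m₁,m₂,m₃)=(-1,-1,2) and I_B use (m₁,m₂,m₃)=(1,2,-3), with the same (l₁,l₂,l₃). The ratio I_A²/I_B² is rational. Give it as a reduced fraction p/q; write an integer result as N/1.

Same 2,3,3: normalisation and zero-m 3j drop out of the ratio.
A: Δ: 2! 2! 4! / 9! → 1/3780; sum: t=1:−1/12 t=2:+1/48 = -1/16; 3j²(2 3 3; -1 -1 2) = Δ·Π!·Σ² = 1/28  (sign +1)
B: Δ: 2! 2! 4! / 9! → 1/3780; sum: t=1:−1/48 = -1/48; 3j²(2 3 3; 1 2 -3) = Δ·Π!·Σ² = 5/84  (sign -1)
I_A²/I_B² = (1/28)/(5/84) = 3/5

3/5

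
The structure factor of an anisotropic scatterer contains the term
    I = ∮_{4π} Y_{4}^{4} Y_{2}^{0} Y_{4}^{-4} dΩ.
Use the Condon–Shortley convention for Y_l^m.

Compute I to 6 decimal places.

Checks pass: Σm=0; 10 even; l₃=4∈[2,6].
(2·4+1)(2·2+1)(2·4+1) = 405
Δ: 2! 6! 2! / 11! → 1/13860
sum: t=0:+1/192 t=1:−1/36 t=2:+1/192 = -5/288
3j²(4 2 4; 0 0 0) = Δ·Π!·Σ² = 20/693  (sign -1)
sum: t=0:+1/2880 = 1/2880
3j²(4 2 4; 4 0 -4) = Δ·Π!·Σ² = 28/495  (sign +1)
combine: 4πI² = 405·20/693·28/495 = 80/121
take √, sign -1: I = -0.22937568

-0.229376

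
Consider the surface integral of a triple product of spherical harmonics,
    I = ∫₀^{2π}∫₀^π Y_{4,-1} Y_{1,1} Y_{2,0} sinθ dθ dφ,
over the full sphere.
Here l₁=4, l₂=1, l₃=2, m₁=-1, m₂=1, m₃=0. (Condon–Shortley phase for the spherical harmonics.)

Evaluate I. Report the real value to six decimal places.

0.000000

|4−1|≤2≤4+1 violated ⇒ I = 0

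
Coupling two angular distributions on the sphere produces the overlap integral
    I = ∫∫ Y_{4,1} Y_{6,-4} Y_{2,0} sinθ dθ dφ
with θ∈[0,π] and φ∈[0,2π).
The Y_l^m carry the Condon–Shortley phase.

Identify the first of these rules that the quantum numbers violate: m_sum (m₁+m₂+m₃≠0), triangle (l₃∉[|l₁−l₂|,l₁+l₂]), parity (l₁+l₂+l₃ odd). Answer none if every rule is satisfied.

m_sum

azimuthal sum: 1 − 4 + 0 = -3  ✗
2 ≤ 2 ≤ 10 (triangle on l)
L = 4 + 6 + 2 = 12 (even)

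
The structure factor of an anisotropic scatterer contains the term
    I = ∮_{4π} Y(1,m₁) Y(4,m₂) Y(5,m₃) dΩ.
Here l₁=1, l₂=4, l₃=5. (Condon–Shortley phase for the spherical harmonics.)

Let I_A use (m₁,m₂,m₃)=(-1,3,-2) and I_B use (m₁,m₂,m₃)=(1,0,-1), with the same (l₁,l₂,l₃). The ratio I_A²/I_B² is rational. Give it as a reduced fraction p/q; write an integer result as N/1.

1/5

Shared (l₁,l₂,l₃)=(1,4,5): N and (l;000)² cancel in I_A²/I_B².
A: Δ = 0!·2!·8!/11! = 1/495; Racah Σ t=0..0: t=0:+1/10080 = 1/10080; ⇒ 3j(1 4 5; -1 3 -2)² = 1/165, sgn -1
B: Δ = 0!·2!·8!/11! = 1/495; Racah Σ t=0..0: t=0:+1/1152 = 1/1152; ⇒ 3j(1 4 5; 1 0 -1)² = 1/33, sgn +1
I_A²/I_B² = (1/165)/(1/33) = 1/5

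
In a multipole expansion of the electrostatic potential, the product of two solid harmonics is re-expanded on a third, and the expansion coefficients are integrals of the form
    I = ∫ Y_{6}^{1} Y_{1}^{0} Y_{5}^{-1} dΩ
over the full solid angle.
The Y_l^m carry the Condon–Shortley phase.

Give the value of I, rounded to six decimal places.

-0.241725

m-sum 0 ✓  L=12 even ✓  5≤5≤7 ✓
Π(2lᵢ+1) = 13×3×11 = 429
triangle coeff Δ(6,1,5) = 1/858
Σ_t [1,1]: t=1:−1/14400 = -1/14400
(3j)²=6/143 [(6 1 5; 0 0 0)], sign=+1
Σ_t [1,1]: t=1:−1/17280 = -1/17280
(3j)²=35/858 [(6 1 5; 1 0 -1)], sign=-1
⇒ 4πI² = 105/143
I = (-1)√(105/143/(4π)) = -0.24172507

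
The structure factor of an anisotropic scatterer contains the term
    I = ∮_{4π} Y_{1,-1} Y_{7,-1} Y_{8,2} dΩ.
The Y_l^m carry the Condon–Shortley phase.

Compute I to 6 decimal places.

Rules hold: Σm=0, L=16 even, 6≤8≤8.
N = 3·15·17 = 765
Δ = 0!·2!·14!/17! = 1/2040
Racah Σ t=0..0: t=0:+1/25401600 = 1/25401600
⇒ 3j(1 7 8; 0 0 0)² = 8/255, sgn +1
Racah Σ t=0..0: t=0:+1/58060800 = 1/58060800
⇒ 3j(1 7 8; -1 -1 2)² = 3/136, sgn +1
4πI² = N·(3j₀)²·(3jₘ)² = 9/17
I = +1·√(0.529412/4π) = 0.20525411

0.205254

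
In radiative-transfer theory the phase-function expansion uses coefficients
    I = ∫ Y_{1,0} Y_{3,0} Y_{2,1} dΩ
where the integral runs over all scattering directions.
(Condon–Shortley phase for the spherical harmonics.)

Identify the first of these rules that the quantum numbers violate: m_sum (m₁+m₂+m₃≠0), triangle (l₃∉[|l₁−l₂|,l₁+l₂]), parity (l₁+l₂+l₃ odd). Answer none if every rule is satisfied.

azimuthal sum: 0 + 0 + 1 = 1  ✗
2 ≤ 2 ≤ 4 (triangle on l)
L = 1 + 3 + 2 = 6 (even)

m_sum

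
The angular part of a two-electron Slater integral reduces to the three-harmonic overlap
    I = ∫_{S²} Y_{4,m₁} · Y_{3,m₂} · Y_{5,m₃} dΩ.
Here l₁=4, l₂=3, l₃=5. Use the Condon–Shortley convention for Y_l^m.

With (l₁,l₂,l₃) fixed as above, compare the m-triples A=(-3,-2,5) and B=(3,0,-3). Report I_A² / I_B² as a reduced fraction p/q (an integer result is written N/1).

25/6

Same 4,3,5: normalisation and zero-m 3j drop out of the ratio.
A: Δ: 2! 6! 4! / 13! → 1/180180; sum: t=1:−1/17280 = -1/17280; 3j²(4 3 5; -3 -2 5) = Δ·Π!·Σ² = 35/858  (sign -1)
B: Δ: 2! 6! 4! / 13! → 1/180180; sum: t=0:+1/1440 t=1:−1/2880 = 1/2880; 3j²(4 3 5; 3 0 -3) = Δ·Π!·Σ² = 7/715  (sign +1)
I_A²/I_B² = (35/858)/(7/715) = 25/6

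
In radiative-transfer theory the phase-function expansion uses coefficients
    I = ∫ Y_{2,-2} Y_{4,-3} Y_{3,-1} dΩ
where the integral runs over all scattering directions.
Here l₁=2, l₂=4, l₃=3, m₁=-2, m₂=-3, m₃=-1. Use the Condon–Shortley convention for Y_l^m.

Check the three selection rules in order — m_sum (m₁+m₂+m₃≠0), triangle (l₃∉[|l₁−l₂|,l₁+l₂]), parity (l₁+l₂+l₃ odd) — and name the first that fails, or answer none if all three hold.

m_sum

Σmᵢ = -6  ✗
l₃∈[|l₁−l₂|,l₁+l₂]=[2,6], have l₃=3
Σlᵢ = 9 ⇒ odd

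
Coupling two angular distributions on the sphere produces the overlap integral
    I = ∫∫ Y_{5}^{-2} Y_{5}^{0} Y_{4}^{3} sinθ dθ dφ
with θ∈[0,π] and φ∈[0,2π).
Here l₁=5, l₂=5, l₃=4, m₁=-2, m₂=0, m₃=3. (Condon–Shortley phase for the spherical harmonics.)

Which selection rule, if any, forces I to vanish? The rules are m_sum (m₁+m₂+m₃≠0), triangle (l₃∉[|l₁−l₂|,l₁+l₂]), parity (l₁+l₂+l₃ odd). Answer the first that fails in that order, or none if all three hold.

m_sum

azimuthal sum: -2 + 0 + 3 = 1  ✗
0 ≤ 4 ≤ 10 (triangle on l)
L = 5 + 5 + 4 = 14 (even)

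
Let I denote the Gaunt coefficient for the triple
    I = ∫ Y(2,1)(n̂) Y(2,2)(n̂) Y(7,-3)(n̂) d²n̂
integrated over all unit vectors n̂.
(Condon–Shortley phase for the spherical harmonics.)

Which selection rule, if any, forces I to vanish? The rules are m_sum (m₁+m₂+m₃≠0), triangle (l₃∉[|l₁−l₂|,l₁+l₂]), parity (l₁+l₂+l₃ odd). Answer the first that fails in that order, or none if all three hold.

triangle

m₁+m₂+m₃ = 1 + 2 − 3 = 0  ✓
triangle: |2−2|=0 ≤ l₃=7 ≤ 2+2=4  ✗
parity: l₁+l₂+l₃ = 11 is odd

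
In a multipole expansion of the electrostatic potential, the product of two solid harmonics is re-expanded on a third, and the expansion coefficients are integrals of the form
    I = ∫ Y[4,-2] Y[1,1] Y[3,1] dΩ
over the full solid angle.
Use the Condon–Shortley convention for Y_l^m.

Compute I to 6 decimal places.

Checks pass: Σm=0; 8 even; l₃=3∈[3,5].
(2·4+1)(2·1+1)(2·3+1) = 189
Δ: 2! 6! 0! / 9! → 1/252
sum: t=1:−1/36 = -1/36
3j²(4 1 3; 0 0 0) = Δ·Π!·Σ² = 4/63  (sign +1)
sum: t=2:+1/96 = 1/96
3j²(4 1 3; -2 1 1) = Δ·Π!·Σ² = 5/84  (sign +1)
combine: 4πI² = 189·4/63·5/84 = 5/7
take √, sign +1: I = 0.23841361

0.238414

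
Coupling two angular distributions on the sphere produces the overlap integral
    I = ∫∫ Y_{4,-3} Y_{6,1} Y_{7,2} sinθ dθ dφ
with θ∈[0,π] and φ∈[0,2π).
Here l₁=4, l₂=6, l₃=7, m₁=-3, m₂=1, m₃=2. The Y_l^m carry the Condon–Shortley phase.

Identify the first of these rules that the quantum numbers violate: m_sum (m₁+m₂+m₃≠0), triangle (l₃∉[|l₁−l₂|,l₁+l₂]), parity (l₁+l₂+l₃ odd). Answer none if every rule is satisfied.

parity

azimuthal sum: -3 + 1 + 2 = 0  ✓
2 ≤ 7 ≤ 10 (triangle on l)  ✓
L = 4 + 6 + 7 = 17 (odd)  ✗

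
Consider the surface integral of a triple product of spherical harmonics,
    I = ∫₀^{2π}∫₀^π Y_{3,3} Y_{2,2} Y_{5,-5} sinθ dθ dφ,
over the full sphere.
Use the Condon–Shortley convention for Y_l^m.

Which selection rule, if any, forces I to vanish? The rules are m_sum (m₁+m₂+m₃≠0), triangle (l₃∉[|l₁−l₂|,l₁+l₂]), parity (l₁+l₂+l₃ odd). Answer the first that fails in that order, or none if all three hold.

m₁+m₂+m₃ = 3 + 2 − 5 = 0  ✓
triangle: |3−2|=1 ≤ l₃=5 ≤ 3+2=5  ✓
parity: l₁+l₂+l₃ = 10 is even  ✓

none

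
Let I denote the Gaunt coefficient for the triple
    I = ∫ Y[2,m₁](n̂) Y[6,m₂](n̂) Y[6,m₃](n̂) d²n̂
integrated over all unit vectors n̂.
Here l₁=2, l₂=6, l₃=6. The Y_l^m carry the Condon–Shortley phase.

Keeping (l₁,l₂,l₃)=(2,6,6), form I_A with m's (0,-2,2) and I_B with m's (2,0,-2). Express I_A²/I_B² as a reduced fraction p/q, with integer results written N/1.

Shared (l₁,l₂,l₃)=(2,6,6): N and (l;000)² cancel in I_A²/I_B².
A: Δ = 2!·2!·10!/15! = 1/90090; Racah Σ t=0..2: t=0:+1/69120 t=1:−1/30240 t=2:+1/322560 = -1/64512; ⇒ 3j(2 6 6; 0 -2 2)² = 10/1001, sgn -1
B: Δ = 2!·2!·10!/15! = 1/90090; Racah Σ t=0..0: t=0:+1/69120 = 1/69120; ⇒ 3j(2 6 6; 2 0 -2)² = 4/143, sgn +1
I_A²/I_B² = (10/1001)/(4/143) = 5/14

5/14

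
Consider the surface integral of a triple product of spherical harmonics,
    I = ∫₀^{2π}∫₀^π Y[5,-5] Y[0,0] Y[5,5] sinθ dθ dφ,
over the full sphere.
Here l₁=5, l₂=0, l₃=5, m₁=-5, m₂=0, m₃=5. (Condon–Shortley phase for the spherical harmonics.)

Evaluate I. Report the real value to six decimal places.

Checks pass: Σm=0; 10 even; l₃=5∈[5,5].
(2·5+1)(2·0+1)(2·5+1) = 121
Δ: 0! 10! 0! / 11! → 1/11
sum: t=0:+1/14400 = 1/14400
3j²(5 0 5; 0 0 0) = Δ·Π!·Σ² = 1/11  (sign -1)
sum: t=0:+1/3628800 = 1/3628800
3j²(5 0 5; -5 0 5) = Δ·Π!·Σ² = 1/11  (sign +1)
combine: 4πI² = 121·1/11·1/11 = 1/1
take √, sign -1: I = -0.28209479

-0.282095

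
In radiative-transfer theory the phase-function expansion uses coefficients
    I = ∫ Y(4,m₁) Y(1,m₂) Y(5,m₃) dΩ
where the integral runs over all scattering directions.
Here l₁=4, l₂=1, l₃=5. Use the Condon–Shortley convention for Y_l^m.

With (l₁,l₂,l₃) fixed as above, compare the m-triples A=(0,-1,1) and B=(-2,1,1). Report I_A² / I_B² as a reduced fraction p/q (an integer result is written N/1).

l's match ⇒ only the (l;m) 3-j factors differ between A and B.
A: triangle coeff Δ(4,1,5) = 1/495; Σ_t [0,0]: t=0:+1/1152 = 1/1152; (3j)²=1/33 [(4 1 5; 0 -1 1)], sign=+1
B: triangle coeff Δ(4,1,5) = 1/495; Σ_t [0,0]: t=0:+1/2880 = 1/2880; (3j)²=2/165 [(4 1 5; -2 1 1)], sign=+1
I_A²/I_B² = (1/33)/(2/165) = 5/2

5/2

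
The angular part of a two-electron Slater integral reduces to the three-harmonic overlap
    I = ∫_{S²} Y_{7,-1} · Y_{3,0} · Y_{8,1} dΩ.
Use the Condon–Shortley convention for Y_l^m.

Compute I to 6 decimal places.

Checks pass: Σm=0; 18 even; l₃=8∈[4,10].
(2·7+1)(2·3+1)(2·8+1) = 1785
Δ: 2! 12! 4! / 19! → 1/5290740
sum: t=0:+1/7257600 t=1:−1/2073600 t=2:+1/7257600 = -1/4838400
3j²(7 3 8; 0 0 0) = Δ·Π!·Σ² = 252/20995  (sign -1)
sum: t=0:+1/11612160 t=1:−1/2419200 t=2:+1/6220800 = -29/174182400
3j²(7 3 8; -1 0 1) = Δ·Π!·Σ² = 841/83980  (sign +1)
combine: 4πI² = 1785·252/20995·841/83980 = 1112643/5185765
take √, sign -1: I = -0.13066720

-0.130667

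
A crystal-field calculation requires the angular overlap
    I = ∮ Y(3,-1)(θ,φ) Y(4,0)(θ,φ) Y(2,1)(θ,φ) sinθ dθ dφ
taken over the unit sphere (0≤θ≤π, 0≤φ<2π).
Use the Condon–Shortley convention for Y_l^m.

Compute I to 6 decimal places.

0.000000

l₁+l₂+l₃=9 is odd: 3j(l;000)=0 ⇒ I=0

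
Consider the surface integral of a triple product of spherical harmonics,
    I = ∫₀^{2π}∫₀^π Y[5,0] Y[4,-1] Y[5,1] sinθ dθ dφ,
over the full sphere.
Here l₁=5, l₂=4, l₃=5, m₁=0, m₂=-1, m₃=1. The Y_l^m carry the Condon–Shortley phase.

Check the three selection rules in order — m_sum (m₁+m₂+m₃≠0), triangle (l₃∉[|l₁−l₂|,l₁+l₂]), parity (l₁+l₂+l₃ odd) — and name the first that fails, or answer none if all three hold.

none

m₁+m₂+m₃ = 0 − 1 + 1 = 0  ✓
triangle: |5−4|=1 ≤ l₃=5 ≤ 5+4=9  ✓
parity: l₁+l₂+l₃ = 14 is even  ✓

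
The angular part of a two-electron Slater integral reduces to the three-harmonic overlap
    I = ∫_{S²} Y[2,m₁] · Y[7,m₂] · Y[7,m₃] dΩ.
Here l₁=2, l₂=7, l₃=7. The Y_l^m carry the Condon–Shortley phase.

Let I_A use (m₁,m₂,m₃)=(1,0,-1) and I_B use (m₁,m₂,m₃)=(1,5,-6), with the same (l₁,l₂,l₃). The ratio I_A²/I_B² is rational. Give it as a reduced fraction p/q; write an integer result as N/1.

28/1573

Shared (l₁,l₂,l₃)=(2,7,7): N and (l;000)² cancel in I_A²/I_B².
A: Δ = 2!·2!·12!/17! = 1/185640; Racah Σ t=0..1: t=0:+1/1209600 t=1:−1/1036800 = -1/7257600; ⇒ 3j(2 7 7; 1 0 -1)² = 1/2210, sgn -1
B: Δ = 2!·2!·12!/17! = 1/185640; Racah Σ t=0..1: t=0:+1/958003200 t=1:−1/79833600 = -1/87091200; ⇒ 3j(2 7 7; 1 5 -6)² = 121/4760, sgn +1
I_A²/I_B² = (1/2210)/(121/4760) = 28/1573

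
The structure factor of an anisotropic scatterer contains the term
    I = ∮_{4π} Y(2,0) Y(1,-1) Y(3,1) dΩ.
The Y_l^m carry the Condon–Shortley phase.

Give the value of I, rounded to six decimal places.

m-sum 0 ✓  L=6 even ✓  1≤3≤3 ✓
Π(2lᵢ+1) = 5×3×7 = 105
triangle coeff Δ(2,1,3) = 1/105
Σ_t [0,0]: t=0:+1/4 = 1/4
(3j)²=3/35 [(2 1 3; 0 0 0)], sign=-1
Σ_t [0,0]: t=0:+1/8 = 1/8
(3j)²=2/35 [(2 1 3; 0 -1 1)], sign=+1
⇒ 4πI² = 18/35
I = (-1)√(18/35/(4π)) = -0.20230066

-0.202301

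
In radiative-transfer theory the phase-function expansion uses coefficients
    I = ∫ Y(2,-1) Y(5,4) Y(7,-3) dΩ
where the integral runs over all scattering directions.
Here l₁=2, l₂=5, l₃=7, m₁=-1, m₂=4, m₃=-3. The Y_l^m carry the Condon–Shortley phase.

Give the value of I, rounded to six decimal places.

-0.071671

Rules hold: Σm=0, L=14 even, 3≤7≤7.
N = 5·11·15 = 825
Δ = 0!·4!·10!/15! = 1/15015
Racah Σ t=0..0: t=0:+1/57600 = 1/57600
⇒ 3j(2 5 7; 0 0 0)² = 21/715, sgn -1
Racah Σ t=0..0: t=0:+1/2177280 = 1/2177280
⇒ 3j(2 5 7; -1 4 -3)² = 8/3003, sgn +1
4πI² = N·(3j₀)²·(3jₘ)² = 120/1859
I = -1·√(0.0645508/4π) = -0.07167142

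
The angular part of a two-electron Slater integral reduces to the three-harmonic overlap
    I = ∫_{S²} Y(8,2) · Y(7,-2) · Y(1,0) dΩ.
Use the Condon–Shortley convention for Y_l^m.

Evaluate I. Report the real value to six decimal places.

m-sum 0 ✓  L=16 even ✓  1≤1≤15 ✓
Π(2lᵢ+1) = 17×15×3 = 765
triangle coeff Δ(8,7,1) = 1/2040
Σ_t [7,7]: t=7:−1/25401600 = -1/25401600
(3j)²=8/255 [(8 7 1; 0 0 0)], sign=+1
Σ_t [5,5]: t=5:−1/43545600 = -1/43545600
(3j)²=1/34 [(8 7 1; 2 -2 0)], sign=+1
⇒ 4πI² = 12/17
I = (+1)√(12/17/(4π)) = 0.23700703

0.237007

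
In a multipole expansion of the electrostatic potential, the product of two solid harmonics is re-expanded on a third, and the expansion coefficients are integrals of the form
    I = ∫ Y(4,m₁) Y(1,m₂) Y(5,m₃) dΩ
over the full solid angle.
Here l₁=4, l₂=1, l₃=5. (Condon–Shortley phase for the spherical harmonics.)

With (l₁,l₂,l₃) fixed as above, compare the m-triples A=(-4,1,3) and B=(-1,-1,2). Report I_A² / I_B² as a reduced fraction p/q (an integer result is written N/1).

1/21

Same 4,1,5: normalisation and zero-m 3j drop out of the ratio.
A: Δ: 0! 8! 2! / 11! → 1/495; sum: t=0:+1/80640 = 1/80640; 3j²(4 1 5; -4 1 3) = Δ·Π!·Σ² = 1/495  (sign +1)
B: Δ: 0! 8! 2! / 11! → 1/495; sum: t=0:+1/1440 = 1/1440; 3j²(4 1 5; -1 -1 2) = Δ·Π!·Σ² = 7/165  (sign -1)
I_A²/I_B² = (1/495)/(7/165) = 1/21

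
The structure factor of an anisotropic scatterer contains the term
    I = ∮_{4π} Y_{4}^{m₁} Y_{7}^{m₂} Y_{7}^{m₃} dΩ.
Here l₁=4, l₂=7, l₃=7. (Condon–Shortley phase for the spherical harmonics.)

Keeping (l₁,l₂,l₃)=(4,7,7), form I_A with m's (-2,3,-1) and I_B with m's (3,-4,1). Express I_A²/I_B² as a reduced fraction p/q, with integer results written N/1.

Same 4,7,7: normalisation and zero-m 3j drop out of the ratio.
A: Δ: 4! 4! 10! / 19! → 1/58198140; sum: t=2:+1/7741440 t=3:−1/1088640 t=4:+1/1658880 = -13/69672960; 3j²(4 7 7; -2 3 -1) = Δ·Π!·Σ² = 325/149226  (sign -1)
B: Δ: 4! 4! 10! / 19! → 1/58198140; sum: t=0:+1/4354560 t=1:−1/11612160 = 1/6967296; 3j²(4 7 7; 3 -4 1) = Δ·Π!·Σ² = 625/50388  (sign +1)
I_A²/I_B² = (325/149226)/(625/50388) = 338/1925

338/1925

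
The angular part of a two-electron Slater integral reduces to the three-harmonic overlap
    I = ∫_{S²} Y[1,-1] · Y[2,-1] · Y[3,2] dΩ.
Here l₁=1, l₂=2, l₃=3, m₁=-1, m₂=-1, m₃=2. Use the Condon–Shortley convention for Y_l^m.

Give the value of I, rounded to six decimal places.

m-sum 0 ✓  L=6 even ✓  1≤3≤3 ✓
Π(2lᵢ+1) = 3×5×7 = 105
triangle coeff Δ(1,2,3) = 1/105
Σ_t [0,0]: t=0:+1/4 = 1/4
(3j)²=3/35 [(1 2 3; 0 0 0)], sign=-1
Σ_t [0,0]: t=0:+1/12 = 1/12
(3j)²=2/21 [(1 2 3; -1 -1 2)], sign=-1
⇒ 4πI² = 6/7
I = (+1)√(6/7/(4π)) = 0.26116903

0.261169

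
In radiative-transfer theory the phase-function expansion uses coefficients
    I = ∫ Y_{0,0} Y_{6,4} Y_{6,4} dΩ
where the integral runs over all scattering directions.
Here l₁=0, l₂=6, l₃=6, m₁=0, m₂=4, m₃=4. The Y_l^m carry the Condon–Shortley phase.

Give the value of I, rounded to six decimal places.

Σmᵢ = 8 ≠ 0, so the φ-integral vanishes; I = 0

0.000000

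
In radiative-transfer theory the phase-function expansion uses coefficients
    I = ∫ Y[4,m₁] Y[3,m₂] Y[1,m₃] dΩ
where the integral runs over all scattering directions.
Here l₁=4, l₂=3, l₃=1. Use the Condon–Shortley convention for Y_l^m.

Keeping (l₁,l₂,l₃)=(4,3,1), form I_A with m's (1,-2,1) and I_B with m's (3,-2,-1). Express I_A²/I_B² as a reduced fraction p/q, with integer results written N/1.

Same 4,3,1: normalisation and zero-m 3j drop out of the ratio.
A: Δ: 6! 2! 0! / 9! → 1/252; sum: t=1:−1/240 = -1/240; 3j²(4 3 1; 1 -2 1) = Δ·Π!·Σ² = 1/84  (sign -1)
B: Δ: 6! 2! 0! / 9! → 1/252; sum: t=1:−1/240 = -1/240; 3j²(4 3 1; 3 -2 -1) = Δ·Π!·Σ² = 1/12  (sign -1)
I_A²/I_B² = (1/84)/(1/12) = 1/7

1/7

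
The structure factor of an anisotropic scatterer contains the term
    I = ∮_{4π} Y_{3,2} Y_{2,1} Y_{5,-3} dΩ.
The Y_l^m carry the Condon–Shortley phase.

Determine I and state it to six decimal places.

m-sum 0 ✓  L=10 even ✓  1≤5≤5 ✓
Π(2lᵢ+1) = 7×5×11 = 385
triangle coeff Δ(3,2,5) = 1/2310
Σ_t [0,0]: t=0:+1/144 = 1/144
(3j)²=10/231 [(3 2 5; 0 0 0)], sign=-1
Σ_t [0,0]: t=0:+1/720 = 1/720
(3j)²=8/165 [(3 2 5; 2 1 -3)], sign=+1
⇒ 4πI² = 80/99
I = (-1)√(80/99/(4π)) = -0.25358436

-0.253584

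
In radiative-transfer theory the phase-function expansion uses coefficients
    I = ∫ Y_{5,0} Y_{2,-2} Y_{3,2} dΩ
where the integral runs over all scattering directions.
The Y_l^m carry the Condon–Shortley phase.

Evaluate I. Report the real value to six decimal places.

0.053579

Rules hold: Σm=0, L=10 even, 3≤3≤7.
N = 11·5·7 = 385
Δ = 4!·6!·0!/11! = 1/2310
Racah Σ t=2..2: t=2:+1/144 = 1/144
⇒ 3j(5 2 3; 0 0 0)² = 10/231, sgn -1
Racah Σ t=0..0: t=0:+1/2880 = 1/2880
⇒ 3j(5 2 3; 0 -2 2)² = 1/462, sgn -1
4πI² = N·(3j₀)²·(3jₘ)² = 25/693
I = +1·√(0.036075/4π) = 0.05357948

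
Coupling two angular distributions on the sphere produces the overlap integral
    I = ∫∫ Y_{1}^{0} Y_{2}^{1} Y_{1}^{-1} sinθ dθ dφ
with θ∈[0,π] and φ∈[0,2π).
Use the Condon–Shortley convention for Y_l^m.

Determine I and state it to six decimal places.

Checks pass: Σm=0; 4 even; l₃=1∈[1,3].
(2·1+1)(2·2+1)(2·1+1) = 45
Δ: 2! 0! 2! / 5! → 1/30
sum: t=1:−1/1 = -1/1
3j²(1 2 1; 0 0 0) = Δ·Π!·Σ² = 2/15  (sign +1)
sum: t=1:−1/2 = -1/2
3j²(1 2 1; 0 1 -1) = Δ·Π!·Σ² = 1/10  (sign -1)
combine: 4πI² = 45·2/15·1/10 = 3/5
take √, sign -1: I = -0.21850969

-0.218510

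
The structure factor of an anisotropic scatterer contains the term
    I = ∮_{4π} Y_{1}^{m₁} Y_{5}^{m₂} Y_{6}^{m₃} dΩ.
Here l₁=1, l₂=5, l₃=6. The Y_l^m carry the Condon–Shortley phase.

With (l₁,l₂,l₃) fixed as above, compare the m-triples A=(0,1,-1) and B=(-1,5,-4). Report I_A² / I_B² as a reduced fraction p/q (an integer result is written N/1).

l's match ⇒ only the (l;m) 3-j factors differ between A and B.
A: triangle coeff Δ(1,5,6) = 1/858; Σ_t [0,0]: t=0:+1/17280 = 1/17280; (3j)²=35/858 [(1 5 6; 0 1 -1)], sign=-1
B: triangle coeff Δ(1,5,6) = 1/858; Σ_t [0,0]: t=0:+1/7257600 = 1/7257600; (3j)²=1/858 [(1 5 6; -1 5 -4)], sign=+1
I_A²/I_B² = (35/858)/(1/858) = 35/1

35/1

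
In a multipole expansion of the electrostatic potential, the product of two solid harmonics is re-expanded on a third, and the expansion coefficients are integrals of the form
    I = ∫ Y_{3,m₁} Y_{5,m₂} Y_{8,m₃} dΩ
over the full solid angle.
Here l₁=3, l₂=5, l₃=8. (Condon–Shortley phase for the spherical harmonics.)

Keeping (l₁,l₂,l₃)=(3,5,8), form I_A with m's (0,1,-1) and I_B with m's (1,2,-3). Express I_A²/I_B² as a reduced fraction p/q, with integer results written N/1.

49/55

Shared (l₁,l₂,l₃)=(3,5,8): N and (l;000)² cancel in I_A²/I_B².
A: Δ = 0!·6!·10!/17! = 1/136136; Racah Σ t=0..0: t=0:+1/622080 = 1/622080; ⇒ 3j(3 5 8; 0 1 -1)² = 105/4862, sgn -1
B: Δ = 0!·6!·10!/17! = 1/136136; Racah Σ t=0..0: t=0:+1/1451520 = 1/1451520; ⇒ 3j(3 5 8; 1 2 -3)² = 75/3094, sgn -1
I_A²/I_B² = (105/4862)/(75/3094) = 49/55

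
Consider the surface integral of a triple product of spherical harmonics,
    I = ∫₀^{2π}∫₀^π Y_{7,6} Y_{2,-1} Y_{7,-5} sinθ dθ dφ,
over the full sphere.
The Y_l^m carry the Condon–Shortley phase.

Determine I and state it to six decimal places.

0.196071

m-sum 0 ✓  L=16 even ✓  5≤7≤9 ✓
Π(2lᵢ+1) = 15×5×15 = 1125
triangle coeff Δ(7,2,7) = 1/185640
Σ_t [0,2]: t=0:+1/2419200 t=1:−1/518400 t=2:+1/2419200 = -1/907200
(3j)²=56/3315 [(7 2 7; 0 0 0)], sign=+1
Σ_t [0,1]: t=0:+1/79833600 t=1:−1/958003200 = 1/87091200
(3j)²=121/4760 [(7 2 7; 6 -1 -5)], sign=+1
⇒ 4πI² = 1815/3757
I = (+1)√(1815/3757/(4π)) = 0.19607074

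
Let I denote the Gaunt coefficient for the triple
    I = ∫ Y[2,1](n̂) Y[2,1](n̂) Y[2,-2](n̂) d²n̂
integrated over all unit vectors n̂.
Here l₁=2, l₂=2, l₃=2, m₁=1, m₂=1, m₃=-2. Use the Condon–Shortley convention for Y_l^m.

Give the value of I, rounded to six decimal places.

0.220728

m-sum 0 ✓  L=6 even ✓  0≤2≤4 ✓
Π(2lᵢ+1) = 5×5×5 = 125
triangle coeff Δ(2,2,2) = 1/630
Σ_t [0,2]: t=0:+1/8 t=1:−1/1 t=2:+1/8 = -3/4
(3j)²=2/35 [(2 2 2; 0 0 0)], sign=-1
Σ_t [1,1]: t=1:−1/4 = -1/4
(3j)²=3/35 [(2 2 2; 1 1 -2)], sign=-1
⇒ 4πI² = 30/49
I = (+1)√(30/49/(4π)) = 0.22072812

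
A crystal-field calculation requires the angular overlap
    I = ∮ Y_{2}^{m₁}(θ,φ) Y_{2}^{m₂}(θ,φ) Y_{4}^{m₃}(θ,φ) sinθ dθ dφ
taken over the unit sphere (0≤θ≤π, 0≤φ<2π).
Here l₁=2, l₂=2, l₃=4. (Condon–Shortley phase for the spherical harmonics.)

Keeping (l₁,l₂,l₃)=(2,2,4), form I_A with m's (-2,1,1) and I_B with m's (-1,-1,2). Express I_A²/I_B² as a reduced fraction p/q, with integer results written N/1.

l's match ⇒ only the (l;m) 3-j factors differ between A and B.
A: triangle coeff Δ(2,2,4) = 1/630; Σ_t [0,0]: t=0:+1/144 = 1/144; (3j)²=1/126 [(2 2 4; -2 1 1)], sign=-1
B: triangle coeff Δ(2,2,4) = 1/630; Σ_t [0,0]: t=0:+1/36 = 1/36; (3j)²=4/63 [(2 2 4; -1 -1 2)], sign=+1
I_A²/I_B² = (1/126)/(4/63) = 1/8

1/8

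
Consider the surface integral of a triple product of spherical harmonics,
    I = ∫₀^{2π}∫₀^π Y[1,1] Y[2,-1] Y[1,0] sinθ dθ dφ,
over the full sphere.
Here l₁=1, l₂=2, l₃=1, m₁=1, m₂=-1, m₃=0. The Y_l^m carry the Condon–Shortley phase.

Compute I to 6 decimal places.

Rules hold: Σm=0, L=4 even, 1≤1≤3.
N = 3·5·3 = 45
Δ = 2!·0!·2!/5! = 1/30
Racah Σ t=1..1: t=1:−1/1 = -1/1
⇒ 3j(1 2 1; 0 0 0)² = 2/15, sgn +1
Racah Σ t=0..0: t=0:+1/2 = 1/2
⇒ 3j(1 2 1; 1 -1 0)² = 1/10, sgn -1
4πI² = N·(3j₀)²·(3jₘ)² = 3/5
I = -1·√(0.6/4π) = -0.21850969

-0.218510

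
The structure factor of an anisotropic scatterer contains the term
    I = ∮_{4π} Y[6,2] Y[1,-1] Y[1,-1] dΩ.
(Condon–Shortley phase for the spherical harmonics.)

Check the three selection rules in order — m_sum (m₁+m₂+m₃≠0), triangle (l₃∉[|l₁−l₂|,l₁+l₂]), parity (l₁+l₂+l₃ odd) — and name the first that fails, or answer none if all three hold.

m₁+m₂+m₃ = 2 − 1 − 1 = 0  ✓
triangle: |6−1|=5 ≤ l₃=1 ≤ 6+1=7  ✗
parity: l₁+l₂+l₃ = 8 is even

triangle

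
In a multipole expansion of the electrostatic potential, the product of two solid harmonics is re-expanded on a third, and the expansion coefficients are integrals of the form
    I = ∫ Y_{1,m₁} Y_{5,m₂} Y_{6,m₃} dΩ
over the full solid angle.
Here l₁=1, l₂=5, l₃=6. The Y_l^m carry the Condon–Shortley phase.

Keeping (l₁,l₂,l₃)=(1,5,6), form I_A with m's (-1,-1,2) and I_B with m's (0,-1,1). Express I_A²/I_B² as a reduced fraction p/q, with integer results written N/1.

Shared (l₁,l₂,l₃)=(1,5,6): N and (l;000)² cancel in I_A²/I_B².
A: Δ = 0!·2!·10!/13! = 1/858; Racah Σ t=0..0: t=0:+1/34560 = 1/34560; ⇒ 3j(1 5 6; -1 -1 2)² = 14/429, sgn +1
B: Δ = 0!·2!·10!/13! = 1/858; Racah Σ t=0..0: t=0:+1/17280 = 1/17280; ⇒ 3j(1 5 6; 0 -1 1)² = 35/858, sgn -1
I_A²/I_B² = (14/429)/(35/858) = 4/5

4/5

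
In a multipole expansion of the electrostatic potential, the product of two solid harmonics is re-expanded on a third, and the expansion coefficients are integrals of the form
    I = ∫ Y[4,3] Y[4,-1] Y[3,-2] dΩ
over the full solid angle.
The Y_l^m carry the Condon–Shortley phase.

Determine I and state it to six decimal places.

L=11 odd ⇒ parity kills the (l;000) factor ⇒ I = 0

0.000000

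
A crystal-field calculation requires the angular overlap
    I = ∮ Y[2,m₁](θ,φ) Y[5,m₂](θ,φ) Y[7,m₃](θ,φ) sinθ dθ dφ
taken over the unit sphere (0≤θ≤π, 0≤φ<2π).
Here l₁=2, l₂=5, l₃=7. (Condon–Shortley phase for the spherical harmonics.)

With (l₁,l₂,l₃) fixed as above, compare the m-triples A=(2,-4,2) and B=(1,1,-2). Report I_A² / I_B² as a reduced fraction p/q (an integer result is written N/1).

Same 2,5,7: normalisation and zero-m 3j drop out of the ratio.
A: Δ: 0! 4! 10! / 15! → 1/15015; sum: t=0:+1/8709120 = 1/8709120; 3j²(2 5 7; 2 -4 2) = Δ·Π!·Σ² = 1/3003  (sign -1)
B: Δ: 0! 4! 10! / 15! → 1/15015; sum: t=0:+1/103680 = 1/103680; 3j²(2 5 7; 1 1 -2) = Δ·Π!·Σ² = 4/143  (sign -1)
I_A²/I_B² = (1/3003)/(4/143) = 1/84

1/84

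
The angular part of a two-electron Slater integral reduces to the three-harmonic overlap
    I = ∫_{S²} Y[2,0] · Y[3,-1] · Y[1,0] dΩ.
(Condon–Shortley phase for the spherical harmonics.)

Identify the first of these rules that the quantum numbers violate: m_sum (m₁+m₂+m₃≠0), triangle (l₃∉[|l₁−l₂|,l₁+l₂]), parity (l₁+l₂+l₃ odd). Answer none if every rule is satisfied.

m_sum

azimuthal sum: 0 − 1 + 0 = -1  ✗
1 ≤ 1 ≤ 5 (triangle on l)
L = 2 + 3 + 1 = 6 (even)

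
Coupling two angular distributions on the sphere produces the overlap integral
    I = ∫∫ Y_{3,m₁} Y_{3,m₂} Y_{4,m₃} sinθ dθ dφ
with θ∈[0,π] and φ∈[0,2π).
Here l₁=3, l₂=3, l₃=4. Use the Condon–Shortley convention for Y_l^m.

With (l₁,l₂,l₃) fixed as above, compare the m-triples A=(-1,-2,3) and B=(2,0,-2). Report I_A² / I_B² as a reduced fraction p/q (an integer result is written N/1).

Same 3,3,4: normalisation and zero-m 3j drop out of the ratio.
A: Δ: 2! 4! 4! / 11! → 1/34650; sum: t=0:+1/288 t=1:−1/144 = -1/288; 3j²(3 3 4; -1 -2 3) = Δ·Π!·Σ² = 1/99  (sign +1)
B: Δ: 2! 4! 4! / 11! → 1/34650; sum: t=0:+1/72 t=1:−1/96 = 1/288; 3j²(3 3 4; 2 0 -2) = Δ·Π!·Σ² = 1/462  (sign +1)
I_A²/I_B² = (1/99)/(1/462) = 14/3

14/3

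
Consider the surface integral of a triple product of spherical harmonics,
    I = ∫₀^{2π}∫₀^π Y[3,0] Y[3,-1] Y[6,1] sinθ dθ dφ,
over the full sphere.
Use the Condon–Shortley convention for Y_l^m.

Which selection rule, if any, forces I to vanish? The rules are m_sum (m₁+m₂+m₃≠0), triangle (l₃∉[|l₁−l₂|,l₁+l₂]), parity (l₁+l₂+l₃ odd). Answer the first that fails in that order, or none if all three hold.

m₁+m₂+m₃ = 0 − 1 + 1 = 0  ✓
triangle: |3−3|=0 ≤ l₃=6 ≤ 3+3=6  ✓
parity: l₁+l₂+l₃ = 12 is even  ✓

none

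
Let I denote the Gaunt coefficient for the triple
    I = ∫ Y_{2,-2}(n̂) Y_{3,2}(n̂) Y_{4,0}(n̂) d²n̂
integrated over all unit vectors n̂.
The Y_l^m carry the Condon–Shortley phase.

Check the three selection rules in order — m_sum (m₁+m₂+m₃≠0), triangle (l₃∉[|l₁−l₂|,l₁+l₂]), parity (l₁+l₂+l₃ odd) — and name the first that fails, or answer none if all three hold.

m₁+m₂+m₃ = -2 + 2 + 0 = 0  ✓
triangle: |2−3|=1 ≤ l₃=4 ≤ 2+3=5  ✓
parity: l₁+l₂+l₃ = 9 is odd  ✗

parity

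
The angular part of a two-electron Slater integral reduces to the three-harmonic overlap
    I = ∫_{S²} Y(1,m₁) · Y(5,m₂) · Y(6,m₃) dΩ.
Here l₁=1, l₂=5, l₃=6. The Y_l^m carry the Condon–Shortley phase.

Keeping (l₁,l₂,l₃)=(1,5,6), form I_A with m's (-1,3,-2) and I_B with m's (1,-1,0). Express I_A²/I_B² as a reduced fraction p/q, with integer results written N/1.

l's match ⇒ only the (l;m) 3-j factors differ between A and B.
A: triangle coeff Δ(1,5,6) = 1/858; Σ_t [0,0]: t=0:+1/161280 = 1/161280; (3j)²=1/143 [(1 5 6; -1 3 -2)], sign=+1
B: triangle coeff Δ(1,5,6) = 1/858; Σ_t [0,0]: t=0:+1/34560 = 1/34560; (3j)²=5/286 [(1 5 6; 1 -1 0)], sign=+1
I_A²/I_B² = (1/143)/(5/286) = 2/5

2/5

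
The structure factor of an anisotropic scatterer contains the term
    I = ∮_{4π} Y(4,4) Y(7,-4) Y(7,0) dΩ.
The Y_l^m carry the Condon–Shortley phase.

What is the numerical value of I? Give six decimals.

0.148272

Rules hold: Σm=0, L=18 even, 3≤7≤11.
N = 9·15·15 = 2025
Δ = 4!·4!·10!/19! = 1/58198140
Racah Σ t=0..4: t=0:+1/17418240 t=1:−1/622080 t=2:+1/230400 t=3:−1/622080 t=4:+1/17418240 = 1/806400
⇒ 3j(4 7 7; 0 0 0)² = 2268/230945, sgn -1
Racah Σ t=0..0: t=0:+1/17418240 = 1/17418240
⇒ 3j(4 7 7; 4 -4 0)² = 175/12597, sgn -1
4πI² = N·(3j₀)²·(3jₘ)² = 53581500/193947611
I = +1·√(0.276268/4π) = 0.14827239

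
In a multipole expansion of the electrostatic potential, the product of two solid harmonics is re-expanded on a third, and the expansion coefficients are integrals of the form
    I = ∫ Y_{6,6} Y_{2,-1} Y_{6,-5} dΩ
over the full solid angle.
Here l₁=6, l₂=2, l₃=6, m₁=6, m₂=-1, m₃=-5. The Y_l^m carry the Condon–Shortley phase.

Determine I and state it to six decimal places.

0.178412

Rules hold: Σm=0, L=14 even, 4≤6≤8.
N = 13·5·13 = 845
Δ = 2!·10!·2!/15! = 1/90090
Racah Σ t=0..2: t=0:+1/69120 t=1:−1/14400 t=2:+1/69120 = -7/172800
⇒ 3j(6 2 6; 0 0 0)² = 14/715, sgn -1
Racah Σ t=0..0: t=0:+1/7257600 = 1/7257600
⇒ 3j(6 2 6; 6 -1 -5)² = 11/455, sgn -1
4πI² = N·(3j₀)²·(3jₘ)² = 2/5
I = +1·√(0.4/4π) = 0.17841241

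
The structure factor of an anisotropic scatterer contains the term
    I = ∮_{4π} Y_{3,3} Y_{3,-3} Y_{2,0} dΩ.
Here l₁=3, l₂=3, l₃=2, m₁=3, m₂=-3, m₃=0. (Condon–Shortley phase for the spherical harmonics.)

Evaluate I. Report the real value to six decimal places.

Rules hold: Σm=0, L=8 even, 0≤2≤6.
N = 7·7·5 = 245
Δ = 4!·2!·2!/9! = 1/3780
Racah Σ t=1..3: t=1:−1/24 t=2:+1/4 t=3:−1/24 = 1/6
⇒ 3j(3 3 2; 0 0 0)² = 4/105, sgn +1
Racah Σ t=0..0: t=0:+1/96 = 1/96
⇒ 3j(3 3 2; 3 -3 0)² = 5/84, sgn +1
4πI² = N·(3j₀)²·(3jₘ)² = 5/9
I = +1·√(0.555556/4π) = 0.21026104

0.210261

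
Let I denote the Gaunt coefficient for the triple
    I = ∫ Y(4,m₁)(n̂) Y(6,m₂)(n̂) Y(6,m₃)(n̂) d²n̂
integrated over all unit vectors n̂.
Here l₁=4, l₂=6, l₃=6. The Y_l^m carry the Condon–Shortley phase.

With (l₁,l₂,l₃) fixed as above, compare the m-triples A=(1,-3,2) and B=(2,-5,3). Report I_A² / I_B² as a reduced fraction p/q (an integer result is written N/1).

Shared (l₁,l₂,l₃)=(4,6,6): N and (l;000)² cancel in I_A²/I_B².
A: Δ = 4!·4!·8!/17! = 1/15315300; Racah Σ t=0..3: t=0:+1/103680 t=1:−1/34560 t=2:+1/120960 t=3:−1/5806080 = -13/1161216; ⇒ 3j(4 6 6; 1 -3 2)² = 65/5236, sgn -1
B: Δ = 4!·4!·8!/17! = 1/15315300; Racah Σ t=0..1: t=0:+1/483840 t=1:−1/1451520 = 1/725760; ⇒ 3j(4 6 6; 2 -5 3)² = 24/1547, sgn -1
I_A²/I_B² = (65/5236)/(24/1547) = 845/1056

845/1056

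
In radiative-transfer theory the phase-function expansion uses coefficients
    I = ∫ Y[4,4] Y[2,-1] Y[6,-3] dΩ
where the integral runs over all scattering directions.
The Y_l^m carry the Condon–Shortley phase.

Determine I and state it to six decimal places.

-0.047713

Checks pass: Σm=0; 12 even; l₃=6∈[2,6].
(2·4+1)(2·2+1)(2·6+1) = 585
Δ: 0! 8! 4! / 13! → 1/6435
sum: t=0:+1/2304 = 1/2304
3j²(4 2 6; 0 0 0) = Δ·Π!·Σ² = 5/143  (sign +1)
sum: t=0:+1/241920 = 1/241920
3j²(4 2 6; 4 -1 -3) = Δ·Π!·Σ² = 1/715  (sign -1)
combine: 4πI² = 585·5/143·1/715 = 45/1573
take √, sign -1: I = -0.04771303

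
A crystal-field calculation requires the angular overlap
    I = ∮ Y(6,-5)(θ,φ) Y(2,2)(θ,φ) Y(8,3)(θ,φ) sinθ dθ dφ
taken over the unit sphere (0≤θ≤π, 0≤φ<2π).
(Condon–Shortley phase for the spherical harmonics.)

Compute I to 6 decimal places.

-0.018976

Checks pass: Σm=0; 16 even; l₃=8∈[4,8].
(2·6+1)(2·2+1)(2·8+1) = 1105
Δ: 0! 12! 4! / 17! → 1/30940
sum: t=0:+1/2073600 = 1/2073600
3j²(6 2 8; 0 0 0) = Δ·Π!·Σ² = 28/1105  (sign +1)
sum: t=0:+1/958003200 = 1/958003200
3j²(6 2 8; -5 2 3) = Δ·Π!·Σ² = 1/6188  (sign -1)
combine: 4πI² = 1105·28/1105·1/6188 = 1/221
take √, sign -1: I = -0.01897575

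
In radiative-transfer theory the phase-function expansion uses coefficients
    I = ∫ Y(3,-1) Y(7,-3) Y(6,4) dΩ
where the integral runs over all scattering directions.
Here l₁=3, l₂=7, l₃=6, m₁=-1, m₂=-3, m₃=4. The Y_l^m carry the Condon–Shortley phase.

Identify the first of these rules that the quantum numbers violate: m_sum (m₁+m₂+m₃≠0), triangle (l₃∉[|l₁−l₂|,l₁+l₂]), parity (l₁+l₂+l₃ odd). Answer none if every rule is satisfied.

Σmᵢ = 0  ✓
l₃∈[|l₁−l₂|,l₁+l₂]=[4,10], have l₃=6  ✓
Σlᵢ = 16 ⇒ even  ✓

none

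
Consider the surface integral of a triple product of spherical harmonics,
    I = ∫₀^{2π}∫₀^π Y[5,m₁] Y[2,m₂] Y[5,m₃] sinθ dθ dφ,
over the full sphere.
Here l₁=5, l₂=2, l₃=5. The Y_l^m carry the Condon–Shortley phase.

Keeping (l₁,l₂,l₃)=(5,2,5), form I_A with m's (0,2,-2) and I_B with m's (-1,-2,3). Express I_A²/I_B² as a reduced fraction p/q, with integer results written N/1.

5/4

Same 5,2,5: normalisation and zero-m 3j drop out of the ratio.
A: Δ: 2! 8! 2! / 13! → 1/38610; sum: t=2:+1/2880 = 1/2880; 3j²(5 2 5; 0 2 -2) = Δ·Π!·Σ² = 14/429  (sign -1)
B: Δ: 2! 8! 2! / 13! → 1/38610; sum: t=0:+1/5760 = 1/5760; 3j²(5 2 5; -1 -2 3) = Δ·Π!·Σ² = 56/2145  (sign +1)
I_A²/I_B² = (14/429)/(56/2145) = 5/4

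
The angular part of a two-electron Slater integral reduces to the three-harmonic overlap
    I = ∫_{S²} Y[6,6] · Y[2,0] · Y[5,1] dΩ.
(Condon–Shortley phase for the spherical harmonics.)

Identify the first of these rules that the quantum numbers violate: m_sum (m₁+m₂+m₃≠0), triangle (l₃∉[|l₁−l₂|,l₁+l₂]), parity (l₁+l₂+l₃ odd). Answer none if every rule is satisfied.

m_sum

m₁+m₂+m₃ = 6 + 0 + 1 = 7  ✗
triangle: |6−2|=4 ≤ l₃=5 ≤ 6+2=8
parity: l₁+l₂+l₃ = 13 is odd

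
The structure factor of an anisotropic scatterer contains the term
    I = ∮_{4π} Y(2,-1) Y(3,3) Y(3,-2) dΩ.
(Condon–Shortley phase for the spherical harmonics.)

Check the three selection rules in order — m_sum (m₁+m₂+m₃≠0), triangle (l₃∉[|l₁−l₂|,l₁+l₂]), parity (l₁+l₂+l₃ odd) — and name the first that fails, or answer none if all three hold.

m₁+m₂+m₃ = -1 + 3 − 2 = 0  ✓
triangle: |2−3|=1 ≤ l₃=3 ≤ 2+3=5  ✓
parity: l₁+l₂+l₃ = 8 is even  ✓

none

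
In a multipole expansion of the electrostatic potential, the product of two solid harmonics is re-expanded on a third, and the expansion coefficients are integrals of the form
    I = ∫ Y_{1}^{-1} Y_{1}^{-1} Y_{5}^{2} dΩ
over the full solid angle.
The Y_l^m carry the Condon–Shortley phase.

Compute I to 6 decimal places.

l₃=5 ∉ [0,2] — triangle fails ⇒ I = 0

0.000000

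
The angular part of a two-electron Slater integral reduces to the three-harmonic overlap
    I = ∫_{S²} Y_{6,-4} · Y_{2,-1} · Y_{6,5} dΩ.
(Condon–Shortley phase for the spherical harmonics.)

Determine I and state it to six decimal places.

Rules hold: Σm=0, L=14 even, 4≤6≤8.
N = 13·5·13 = 845
Δ = 2!·10!·2!/15! = 1/90090
Racah Σ t=0..2: t=0:+1/69120 t=1:−1/14400 t=2:+1/69120 = -7/172800
⇒ 3j(6 2 6; 0 0 0)² = 14/715, sgn -1
Racah Σ t=0..1: t=0:+1/7257600 t=1:−1/725760 = -1/806400
⇒ 3j(6 2 6; -4 -1 5)² = 27/910, sgn +1
4πI² = N·(3j₀)²·(3jₘ)² = 27/55
I = -1·√(0.490909/4π) = -0.19764945

-0.197649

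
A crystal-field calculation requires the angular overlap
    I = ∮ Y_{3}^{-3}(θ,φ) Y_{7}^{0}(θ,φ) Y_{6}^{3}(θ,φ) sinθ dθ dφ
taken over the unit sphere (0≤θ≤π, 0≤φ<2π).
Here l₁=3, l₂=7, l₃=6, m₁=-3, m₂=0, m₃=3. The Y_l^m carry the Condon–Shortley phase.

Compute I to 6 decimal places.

m-sum 0 ✓  L=16 even ✓  4≤6≤10 ✓
Π(2lᵢ+1) = 7×15×13 = 1365
triangle coeff Δ(3,7,6) = 1/2042040
Σ_t [1,3]: t=1:−1/207360 t=2:+1/57600 t=3:−1/207360 = 1/129600
(3j)²=168/12155 [(3 7 6; 0 0 0)], sign=+1
Σ_t [4,4]: t=4:+1/1451520 = 1/1451520
(3j)²=45/4862 [(3 7 6; -3 0 3)], sign=-1
⇒ 4πI² = 79380/454597
I = (-1)√(79380/454597/(4π)) = -0.11787924

-0.117879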